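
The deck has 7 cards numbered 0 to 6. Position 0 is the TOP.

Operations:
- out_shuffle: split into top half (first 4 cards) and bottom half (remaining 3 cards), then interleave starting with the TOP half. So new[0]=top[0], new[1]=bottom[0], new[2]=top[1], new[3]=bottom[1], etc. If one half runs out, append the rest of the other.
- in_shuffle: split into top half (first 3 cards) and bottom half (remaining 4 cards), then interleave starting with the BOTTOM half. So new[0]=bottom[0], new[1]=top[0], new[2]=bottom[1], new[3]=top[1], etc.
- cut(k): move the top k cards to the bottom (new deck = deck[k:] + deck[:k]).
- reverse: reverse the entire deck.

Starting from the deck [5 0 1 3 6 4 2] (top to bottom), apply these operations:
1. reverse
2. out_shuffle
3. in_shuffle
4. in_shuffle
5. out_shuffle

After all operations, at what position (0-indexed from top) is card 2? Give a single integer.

Answer: 6

Derivation:
After op 1 (reverse): [2 4 6 3 1 0 5]
After op 2 (out_shuffle): [2 1 4 0 6 5 3]
After op 3 (in_shuffle): [0 2 6 1 5 4 3]
After op 4 (in_shuffle): [1 0 5 2 4 6 3]
After op 5 (out_shuffle): [1 4 0 6 5 3 2]
Card 2 is at position 6.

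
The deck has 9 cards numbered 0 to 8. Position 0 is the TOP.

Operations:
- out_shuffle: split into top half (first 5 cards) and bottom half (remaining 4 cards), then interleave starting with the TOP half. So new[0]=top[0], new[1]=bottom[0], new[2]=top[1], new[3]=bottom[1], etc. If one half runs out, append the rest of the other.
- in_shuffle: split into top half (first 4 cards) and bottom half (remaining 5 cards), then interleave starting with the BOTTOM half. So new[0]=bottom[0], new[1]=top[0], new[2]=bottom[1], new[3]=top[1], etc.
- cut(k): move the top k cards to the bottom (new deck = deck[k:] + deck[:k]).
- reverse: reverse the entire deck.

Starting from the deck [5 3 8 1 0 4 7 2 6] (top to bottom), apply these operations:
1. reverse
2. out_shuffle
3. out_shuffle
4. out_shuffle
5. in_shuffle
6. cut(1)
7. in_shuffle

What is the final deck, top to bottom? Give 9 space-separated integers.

Answer: 3 6 7 0 8 5 2 4 1

Derivation:
After op 1 (reverse): [6 2 7 4 0 1 8 3 5]
After op 2 (out_shuffle): [6 1 2 8 7 3 4 5 0]
After op 3 (out_shuffle): [6 3 1 4 2 5 8 0 7]
After op 4 (out_shuffle): [6 5 3 8 1 0 4 7 2]
After op 5 (in_shuffle): [1 6 0 5 4 3 7 8 2]
After op 6 (cut(1)): [6 0 5 4 3 7 8 2 1]
After op 7 (in_shuffle): [3 6 7 0 8 5 2 4 1]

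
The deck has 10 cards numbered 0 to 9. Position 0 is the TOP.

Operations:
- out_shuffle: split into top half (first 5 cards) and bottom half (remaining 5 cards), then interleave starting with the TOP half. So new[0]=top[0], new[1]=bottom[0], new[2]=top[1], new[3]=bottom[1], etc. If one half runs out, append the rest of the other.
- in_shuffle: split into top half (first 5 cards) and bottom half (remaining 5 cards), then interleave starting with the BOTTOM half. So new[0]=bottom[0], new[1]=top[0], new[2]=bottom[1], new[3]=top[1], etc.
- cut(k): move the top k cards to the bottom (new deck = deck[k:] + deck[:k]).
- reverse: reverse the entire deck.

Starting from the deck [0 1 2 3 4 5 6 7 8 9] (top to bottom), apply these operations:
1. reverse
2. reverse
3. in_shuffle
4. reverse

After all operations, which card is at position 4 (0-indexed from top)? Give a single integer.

Answer: 2

Derivation:
After op 1 (reverse): [9 8 7 6 5 4 3 2 1 0]
After op 2 (reverse): [0 1 2 3 4 5 6 7 8 9]
After op 3 (in_shuffle): [5 0 6 1 7 2 8 3 9 4]
After op 4 (reverse): [4 9 3 8 2 7 1 6 0 5]
Position 4: card 2.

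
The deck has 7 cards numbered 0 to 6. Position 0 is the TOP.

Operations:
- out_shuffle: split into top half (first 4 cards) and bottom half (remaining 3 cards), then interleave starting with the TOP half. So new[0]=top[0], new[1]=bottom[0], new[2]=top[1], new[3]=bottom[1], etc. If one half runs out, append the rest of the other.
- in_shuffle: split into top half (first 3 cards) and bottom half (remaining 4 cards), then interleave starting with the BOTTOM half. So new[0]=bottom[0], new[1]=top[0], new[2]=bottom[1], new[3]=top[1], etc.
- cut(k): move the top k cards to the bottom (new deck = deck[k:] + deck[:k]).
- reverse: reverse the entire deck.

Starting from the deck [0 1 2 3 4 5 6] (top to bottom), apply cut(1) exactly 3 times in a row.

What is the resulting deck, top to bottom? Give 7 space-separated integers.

Answer: 3 4 5 6 0 1 2

Derivation:
After op 1 (cut(1)): [1 2 3 4 5 6 0]
After op 2 (cut(1)): [2 3 4 5 6 0 1]
After op 3 (cut(1)): [3 4 5 6 0 1 2]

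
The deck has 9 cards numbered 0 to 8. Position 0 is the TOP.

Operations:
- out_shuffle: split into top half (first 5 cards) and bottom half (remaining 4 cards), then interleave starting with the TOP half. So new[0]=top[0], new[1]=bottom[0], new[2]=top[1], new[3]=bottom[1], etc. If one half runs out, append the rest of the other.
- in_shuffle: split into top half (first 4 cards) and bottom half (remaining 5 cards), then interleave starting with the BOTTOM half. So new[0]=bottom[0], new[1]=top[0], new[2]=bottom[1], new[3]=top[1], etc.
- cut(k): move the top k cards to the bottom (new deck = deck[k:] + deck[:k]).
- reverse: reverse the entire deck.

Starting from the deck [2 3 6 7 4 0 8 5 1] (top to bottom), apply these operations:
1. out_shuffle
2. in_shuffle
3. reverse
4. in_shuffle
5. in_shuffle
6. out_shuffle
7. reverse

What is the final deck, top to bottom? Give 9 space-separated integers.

Answer: 2 6 4 8 1 3 7 0 5

Derivation:
After op 1 (out_shuffle): [2 0 3 8 6 5 7 1 4]
After op 2 (in_shuffle): [6 2 5 0 7 3 1 8 4]
After op 3 (reverse): [4 8 1 3 7 0 5 2 6]
After op 4 (in_shuffle): [7 4 0 8 5 1 2 3 6]
After op 5 (in_shuffle): [5 7 1 4 2 0 3 8 6]
After op 6 (out_shuffle): [5 0 7 3 1 8 4 6 2]
After op 7 (reverse): [2 6 4 8 1 3 7 0 5]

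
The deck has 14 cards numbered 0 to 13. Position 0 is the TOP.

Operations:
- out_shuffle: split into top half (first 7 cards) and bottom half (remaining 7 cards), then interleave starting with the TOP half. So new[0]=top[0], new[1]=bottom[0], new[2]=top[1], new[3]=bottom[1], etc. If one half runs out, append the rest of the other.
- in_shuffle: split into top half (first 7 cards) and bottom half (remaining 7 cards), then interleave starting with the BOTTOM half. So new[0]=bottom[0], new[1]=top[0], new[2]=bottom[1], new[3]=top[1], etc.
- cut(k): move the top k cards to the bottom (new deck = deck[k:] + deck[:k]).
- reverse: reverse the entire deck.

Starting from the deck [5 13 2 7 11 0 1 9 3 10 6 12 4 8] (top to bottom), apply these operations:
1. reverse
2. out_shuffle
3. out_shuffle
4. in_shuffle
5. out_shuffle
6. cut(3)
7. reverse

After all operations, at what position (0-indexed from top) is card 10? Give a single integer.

After op 1 (reverse): [8 4 12 6 10 3 9 1 0 11 7 2 13 5]
After op 2 (out_shuffle): [8 1 4 0 12 11 6 7 10 2 3 13 9 5]
After op 3 (out_shuffle): [8 7 1 10 4 2 0 3 12 13 11 9 6 5]
After op 4 (in_shuffle): [3 8 12 7 13 1 11 10 9 4 6 2 5 0]
After op 5 (out_shuffle): [3 10 8 9 12 4 7 6 13 2 1 5 11 0]
After op 6 (cut(3)): [9 12 4 7 6 13 2 1 5 11 0 3 10 8]
After op 7 (reverse): [8 10 3 0 11 5 1 2 13 6 7 4 12 9]
Card 10 is at position 1.

Answer: 1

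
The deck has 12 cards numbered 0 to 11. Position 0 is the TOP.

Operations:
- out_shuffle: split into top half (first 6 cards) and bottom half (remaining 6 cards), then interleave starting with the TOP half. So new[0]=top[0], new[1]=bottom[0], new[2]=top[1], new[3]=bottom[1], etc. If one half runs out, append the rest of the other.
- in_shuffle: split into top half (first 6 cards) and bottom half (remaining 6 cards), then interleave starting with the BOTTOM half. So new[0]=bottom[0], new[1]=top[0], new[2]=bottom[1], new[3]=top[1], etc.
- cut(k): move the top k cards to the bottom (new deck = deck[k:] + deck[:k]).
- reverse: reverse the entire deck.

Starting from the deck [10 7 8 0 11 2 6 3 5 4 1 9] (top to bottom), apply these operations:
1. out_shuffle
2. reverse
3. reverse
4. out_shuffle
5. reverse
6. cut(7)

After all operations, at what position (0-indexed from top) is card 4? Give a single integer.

After op 1 (out_shuffle): [10 6 7 3 8 5 0 4 11 1 2 9]
After op 2 (reverse): [9 2 1 11 4 0 5 8 3 7 6 10]
After op 3 (reverse): [10 6 7 3 8 5 0 4 11 1 2 9]
After op 4 (out_shuffle): [10 0 6 4 7 11 3 1 8 2 5 9]
After op 5 (reverse): [9 5 2 8 1 3 11 7 4 6 0 10]
After op 6 (cut(7)): [7 4 6 0 10 9 5 2 8 1 3 11]
Card 4 is at position 1.

Answer: 1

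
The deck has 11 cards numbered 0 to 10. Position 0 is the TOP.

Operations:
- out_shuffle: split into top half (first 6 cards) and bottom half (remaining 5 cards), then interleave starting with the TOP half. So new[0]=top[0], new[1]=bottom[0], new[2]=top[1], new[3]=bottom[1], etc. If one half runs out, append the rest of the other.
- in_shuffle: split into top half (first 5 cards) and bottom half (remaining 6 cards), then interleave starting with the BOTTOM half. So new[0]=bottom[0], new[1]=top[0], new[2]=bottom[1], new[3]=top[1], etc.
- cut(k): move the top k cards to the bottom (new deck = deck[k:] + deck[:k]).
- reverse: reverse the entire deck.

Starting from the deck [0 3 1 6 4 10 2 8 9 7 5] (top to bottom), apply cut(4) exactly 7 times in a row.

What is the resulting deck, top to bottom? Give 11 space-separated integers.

Answer: 2 8 9 7 5 0 3 1 6 4 10

Derivation:
After op 1 (cut(4)): [4 10 2 8 9 7 5 0 3 1 6]
After op 2 (cut(4)): [9 7 5 0 3 1 6 4 10 2 8]
After op 3 (cut(4)): [3 1 6 4 10 2 8 9 7 5 0]
After op 4 (cut(4)): [10 2 8 9 7 5 0 3 1 6 4]
After op 5 (cut(4)): [7 5 0 3 1 6 4 10 2 8 9]
After op 6 (cut(4)): [1 6 4 10 2 8 9 7 5 0 3]
After op 7 (cut(4)): [2 8 9 7 5 0 3 1 6 4 10]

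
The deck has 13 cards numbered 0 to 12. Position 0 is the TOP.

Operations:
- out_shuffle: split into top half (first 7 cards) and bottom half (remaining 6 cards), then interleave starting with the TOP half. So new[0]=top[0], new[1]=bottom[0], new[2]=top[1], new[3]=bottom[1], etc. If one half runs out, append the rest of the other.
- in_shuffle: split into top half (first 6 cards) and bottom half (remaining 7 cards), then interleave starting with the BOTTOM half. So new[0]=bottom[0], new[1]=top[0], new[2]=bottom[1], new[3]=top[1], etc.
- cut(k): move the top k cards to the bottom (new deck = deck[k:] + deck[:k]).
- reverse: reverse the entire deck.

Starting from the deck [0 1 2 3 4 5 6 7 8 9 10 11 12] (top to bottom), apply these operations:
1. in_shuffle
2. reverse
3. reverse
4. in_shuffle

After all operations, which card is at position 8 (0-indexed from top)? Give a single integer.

Answer: 11

Derivation:
After op 1 (in_shuffle): [6 0 7 1 8 2 9 3 10 4 11 5 12]
After op 2 (reverse): [12 5 11 4 10 3 9 2 8 1 7 0 6]
After op 3 (reverse): [6 0 7 1 8 2 9 3 10 4 11 5 12]
After op 4 (in_shuffle): [9 6 3 0 10 7 4 1 11 8 5 2 12]
Position 8: card 11.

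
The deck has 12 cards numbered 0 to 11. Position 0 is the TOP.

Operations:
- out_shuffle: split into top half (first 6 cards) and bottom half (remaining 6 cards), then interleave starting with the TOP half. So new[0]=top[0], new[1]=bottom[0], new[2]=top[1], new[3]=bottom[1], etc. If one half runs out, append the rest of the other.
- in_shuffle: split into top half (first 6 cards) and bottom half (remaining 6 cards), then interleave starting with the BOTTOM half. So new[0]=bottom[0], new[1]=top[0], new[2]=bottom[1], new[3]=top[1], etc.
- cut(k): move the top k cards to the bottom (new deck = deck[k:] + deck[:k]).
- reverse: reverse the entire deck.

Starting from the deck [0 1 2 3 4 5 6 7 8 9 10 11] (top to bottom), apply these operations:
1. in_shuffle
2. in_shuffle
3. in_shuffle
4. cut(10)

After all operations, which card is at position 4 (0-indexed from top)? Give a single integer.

Answer: 1

Derivation:
After op 1 (in_shuffle): [6 0 7 1 8 2 9 3 10 4 11 5]
After op 2 (in_shuffle): [9 6 3 0 10 7 4 1 11 8 5 2]
After op 3 (in_shuffle): [4 9 1 6 11 3 8 0 5 10 2 7]
After op 4 (cut(10)): [2 7 4 9 1 6 11 3 8 0 5 10]
Position 4: card 1.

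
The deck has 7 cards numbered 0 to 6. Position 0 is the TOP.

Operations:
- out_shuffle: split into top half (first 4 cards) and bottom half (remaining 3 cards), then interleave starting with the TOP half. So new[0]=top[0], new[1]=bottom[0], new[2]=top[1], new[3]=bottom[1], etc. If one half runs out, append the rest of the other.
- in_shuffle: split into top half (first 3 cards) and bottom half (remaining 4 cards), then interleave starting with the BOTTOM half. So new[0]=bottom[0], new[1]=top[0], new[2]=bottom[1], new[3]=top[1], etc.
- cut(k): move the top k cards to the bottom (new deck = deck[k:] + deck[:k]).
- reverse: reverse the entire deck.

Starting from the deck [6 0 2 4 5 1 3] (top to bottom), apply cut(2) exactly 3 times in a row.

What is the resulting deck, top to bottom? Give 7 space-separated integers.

After op 1 (cut(2)): [2 4 5 1 3 6 0]
After op 2 (cut(2)): [5 1 3 6 0 2 4]
After op 3 (cut(2)): [3 6 0 2 4 5 1]

Answer: 3 6 0 2 4 5 1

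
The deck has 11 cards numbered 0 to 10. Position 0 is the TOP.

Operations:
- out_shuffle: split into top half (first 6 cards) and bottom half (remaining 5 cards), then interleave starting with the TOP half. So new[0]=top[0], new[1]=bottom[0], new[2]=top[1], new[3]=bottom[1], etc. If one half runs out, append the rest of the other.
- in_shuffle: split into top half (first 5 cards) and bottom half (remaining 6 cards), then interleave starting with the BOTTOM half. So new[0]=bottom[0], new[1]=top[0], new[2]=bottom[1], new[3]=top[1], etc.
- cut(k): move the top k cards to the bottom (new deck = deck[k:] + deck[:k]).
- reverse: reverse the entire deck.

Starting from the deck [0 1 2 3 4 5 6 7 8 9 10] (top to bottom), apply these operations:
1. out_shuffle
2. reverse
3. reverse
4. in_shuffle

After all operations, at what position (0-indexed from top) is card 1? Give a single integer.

Answer: 5

Derivation:
After op 1 (out_shuffle): [0 6 1 7 2 8 3 9 4 10 5]
After op 2 (reverse): [5 10 4 9 3 8 2 7 1 6 0]
After op 3 (reverse): [0 6 1 7 2 8 3 9 4 10 5]
After op 4 (in_shuffle): [8 0 3 6 9 1 4 7 10 2 5]
Card 1 is at position 5.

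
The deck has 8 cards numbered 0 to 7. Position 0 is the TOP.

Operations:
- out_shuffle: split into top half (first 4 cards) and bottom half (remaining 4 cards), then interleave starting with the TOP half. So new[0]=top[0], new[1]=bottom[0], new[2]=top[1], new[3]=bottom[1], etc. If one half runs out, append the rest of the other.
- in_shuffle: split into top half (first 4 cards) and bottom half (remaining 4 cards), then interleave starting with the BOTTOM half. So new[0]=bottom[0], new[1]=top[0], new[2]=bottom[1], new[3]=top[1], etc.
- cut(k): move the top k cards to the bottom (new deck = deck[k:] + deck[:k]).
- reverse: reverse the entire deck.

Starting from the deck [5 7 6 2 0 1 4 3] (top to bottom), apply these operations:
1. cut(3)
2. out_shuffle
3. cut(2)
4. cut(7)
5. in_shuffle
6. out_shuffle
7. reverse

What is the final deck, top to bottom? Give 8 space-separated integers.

After op 1 (cut(3)): [2 0 1 4 3 5 7 6]
After op 2 (out_shuffle): [2 3 0 5 1 7 4 6]
After op 3 (cut(2)): [0 5 1 7 4 6 2 3]
After op 4 (cut(7)): [3 0 5 1 7 4 6 2]
After op 5 (in_shuffle): [7 3 4 0 6 5 2 1]
After op 6 (out_shuffle): [7 6 3 5 4 2 0 1]
After op 7 (reverse): [1 0 2 4 5 3 6 7]

Answer: 1 0 2 4 5 3 6 7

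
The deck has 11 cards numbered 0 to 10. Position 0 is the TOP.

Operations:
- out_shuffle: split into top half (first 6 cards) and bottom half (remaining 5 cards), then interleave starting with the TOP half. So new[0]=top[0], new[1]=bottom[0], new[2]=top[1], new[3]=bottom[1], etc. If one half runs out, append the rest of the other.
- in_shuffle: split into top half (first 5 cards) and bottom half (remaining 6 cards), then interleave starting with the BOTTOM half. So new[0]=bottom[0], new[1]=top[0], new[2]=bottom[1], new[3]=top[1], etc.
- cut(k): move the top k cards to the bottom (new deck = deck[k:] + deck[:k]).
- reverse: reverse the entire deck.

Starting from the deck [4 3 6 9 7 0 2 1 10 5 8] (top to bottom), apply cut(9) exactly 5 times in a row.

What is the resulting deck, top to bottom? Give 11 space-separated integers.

After op 1 (cut(9)): [5 8 4 3 6 9 7 0 2 1 10]
After op 2 (cut(9)): [1 10 5 8 4 3 6 9 7 0 2]
After op 3 (cut(9)): [0 2 1 10 5 8 4 3 6 9 7]
After op 4 (cut(9)): [9 7 0 2 1 10 5 8 4 3 6]
After op 5 (cut(9)): [3 6 9 7 0 2 1 10 5 8 4]

Answer: 3 6 9 7 0 2 1 10 5 8 4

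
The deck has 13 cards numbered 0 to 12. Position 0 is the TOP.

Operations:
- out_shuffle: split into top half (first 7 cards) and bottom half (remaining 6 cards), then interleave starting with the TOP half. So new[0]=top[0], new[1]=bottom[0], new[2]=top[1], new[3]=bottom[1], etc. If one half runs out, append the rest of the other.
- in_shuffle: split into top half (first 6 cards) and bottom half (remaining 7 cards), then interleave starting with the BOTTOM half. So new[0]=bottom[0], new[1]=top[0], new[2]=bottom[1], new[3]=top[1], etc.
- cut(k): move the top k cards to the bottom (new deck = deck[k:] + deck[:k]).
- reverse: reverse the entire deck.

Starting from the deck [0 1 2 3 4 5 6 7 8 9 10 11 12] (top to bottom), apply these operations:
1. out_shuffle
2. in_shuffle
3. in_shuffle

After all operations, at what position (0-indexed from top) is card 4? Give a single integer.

Answer: 9

Derivation:
After op 1 (out_shuffle): [0 7 1 8 2 9 3 10 4 11 5 12 6]
After op 2 (in_shuffle): [3 0 10 7 4 1 11 8 5 2 12 9 6]
After op 3 (in_shuffle): [11 3 8 0 5 10 2 7 12 4 9 1 6]
Card 4 is at position 9.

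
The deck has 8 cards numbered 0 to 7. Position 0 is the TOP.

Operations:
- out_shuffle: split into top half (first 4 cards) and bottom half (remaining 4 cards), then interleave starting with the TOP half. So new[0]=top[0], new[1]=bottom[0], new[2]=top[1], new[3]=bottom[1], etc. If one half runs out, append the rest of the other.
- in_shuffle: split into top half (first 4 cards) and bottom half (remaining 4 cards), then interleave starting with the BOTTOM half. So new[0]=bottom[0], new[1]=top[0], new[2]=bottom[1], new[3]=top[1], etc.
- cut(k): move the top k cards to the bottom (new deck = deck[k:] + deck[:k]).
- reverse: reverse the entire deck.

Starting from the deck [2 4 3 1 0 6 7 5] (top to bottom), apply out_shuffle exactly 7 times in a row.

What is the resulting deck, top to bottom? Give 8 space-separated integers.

Answer: 2 0 4 6 3 7 1 5

Derivation:
After op 1 (out_shuffle): [2 0 4 6 3 7 1 5]
After op 2 (out_shuffle): [2 3 0 7 4 1 6 5]
After op 3 (out_shuffle): [2 4 3 1 0 6 7 5]
After op 4 (out_shuffle): [2 0 4 6 3 7 1 5]
After op 5 (out_shuffle): [2 3 0 7 4 1 6 5]
After op 6 (out_shuffle): [2 4 3 1 0 6 7 5]
After op 7 (out_shuffle): [2 0 4 6 3 7 1 5]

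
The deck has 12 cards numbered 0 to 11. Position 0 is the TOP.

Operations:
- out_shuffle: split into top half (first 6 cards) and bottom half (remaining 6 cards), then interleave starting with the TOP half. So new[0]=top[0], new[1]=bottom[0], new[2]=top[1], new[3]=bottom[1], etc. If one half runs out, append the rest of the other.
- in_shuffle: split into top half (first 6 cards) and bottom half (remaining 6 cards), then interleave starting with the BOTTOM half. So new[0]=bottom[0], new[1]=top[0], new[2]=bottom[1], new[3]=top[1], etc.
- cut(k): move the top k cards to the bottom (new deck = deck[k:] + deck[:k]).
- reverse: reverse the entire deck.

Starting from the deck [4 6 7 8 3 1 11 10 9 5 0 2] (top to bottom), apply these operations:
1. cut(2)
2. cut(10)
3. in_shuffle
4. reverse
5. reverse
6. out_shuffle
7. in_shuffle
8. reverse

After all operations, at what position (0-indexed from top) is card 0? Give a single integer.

Answer: 0

Derivation:
After op 1 (cut(2)): [7 8 3 1 11 10 9 5 0 2 4 6]
After op 2 (cut(10)): [4 6 7 8 3 1 11 10 9 5 0 2]
After op 3 (in_shuffle): [11 4 10 6 9 7 5 8 0 3 2 1]
After op 4 (reverse): [1 2 3 0 8 5 7 9 6 10 4 11]
After op 5 (reverse): [11 4 10 6 9 7 5 8 0 3 2 1]
After op 6 (out_shuffle): [11 5 4 8 10 0 6 3 9 2 7 1]
After op 7 (in_shuffle): [6 11 3 5 9 4 2 8 7 10 1 0]
After op 8 (reverse): [0 1 10 7 8 2 4 9 5 3 11 6]
Card 0 is at position 0.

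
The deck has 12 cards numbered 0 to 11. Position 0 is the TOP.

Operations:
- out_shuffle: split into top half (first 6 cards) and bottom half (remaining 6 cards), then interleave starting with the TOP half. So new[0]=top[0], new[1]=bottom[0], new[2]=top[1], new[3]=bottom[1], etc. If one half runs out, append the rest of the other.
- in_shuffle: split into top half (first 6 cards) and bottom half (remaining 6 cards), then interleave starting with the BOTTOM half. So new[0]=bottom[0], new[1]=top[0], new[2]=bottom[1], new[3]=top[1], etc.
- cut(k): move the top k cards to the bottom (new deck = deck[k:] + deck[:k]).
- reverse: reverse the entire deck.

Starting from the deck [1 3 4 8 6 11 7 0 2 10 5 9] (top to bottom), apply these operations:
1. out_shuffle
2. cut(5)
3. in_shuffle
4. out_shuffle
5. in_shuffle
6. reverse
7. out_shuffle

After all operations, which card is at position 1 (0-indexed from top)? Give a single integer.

Answer: 2

Derivation:
After op 1 (out_shuffle): [1 7 3 0 4 2 8 10 6 5 11 9]
After op 2 (cut(5)): [2 8 10 6 5 11 9 1 7 3 0 4]
After op 3 (in_shuffle): [9 2 1 8 7 10 3 6 0 5 4 11]
After op 4 (out_shuffle): [9 3 2 6 1 0 8 5 7 4 10 11]
After op 5 (in_shuffle): [8 9 5 3 7 2 4 6 10 1 11 0]
After op 6 (reverse): [0 11 1 10 6 4 2 7 3 5 9 8]
After op 7 (out_shuffle): [0 2 11 7 1 3 10 5 6 9 4 8]
Position 1: card 2.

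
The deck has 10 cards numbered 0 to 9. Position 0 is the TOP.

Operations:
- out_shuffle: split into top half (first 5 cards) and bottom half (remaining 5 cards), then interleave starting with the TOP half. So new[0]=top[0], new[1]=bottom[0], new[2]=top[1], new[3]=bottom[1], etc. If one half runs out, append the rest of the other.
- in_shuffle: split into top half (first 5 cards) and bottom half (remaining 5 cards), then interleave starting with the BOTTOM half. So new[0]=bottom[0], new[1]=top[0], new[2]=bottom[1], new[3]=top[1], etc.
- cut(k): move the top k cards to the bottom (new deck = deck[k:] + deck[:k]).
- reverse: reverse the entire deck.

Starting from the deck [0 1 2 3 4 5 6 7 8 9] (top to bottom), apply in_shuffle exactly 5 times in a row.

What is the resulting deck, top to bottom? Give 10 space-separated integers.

Answer: 9 8 7 6 5 4 3 2 1 0

Derivation:
After op 1 (in_shuffle): [5 0 6 1 7 2 8 3 9 4]
After op 2 (in_shuffle): [2 5 8 0 3 6 9 1 4 7]
After op 3 (in_shuffle): [6 2 9 5 1 8 4 0 7 3]
After op 4 (in_shuffle): [8 6 4 2 0 9 7 5 3 1]
After op 5 (in_shuffle): [9 8 7 6 5 4 3 2 1 0]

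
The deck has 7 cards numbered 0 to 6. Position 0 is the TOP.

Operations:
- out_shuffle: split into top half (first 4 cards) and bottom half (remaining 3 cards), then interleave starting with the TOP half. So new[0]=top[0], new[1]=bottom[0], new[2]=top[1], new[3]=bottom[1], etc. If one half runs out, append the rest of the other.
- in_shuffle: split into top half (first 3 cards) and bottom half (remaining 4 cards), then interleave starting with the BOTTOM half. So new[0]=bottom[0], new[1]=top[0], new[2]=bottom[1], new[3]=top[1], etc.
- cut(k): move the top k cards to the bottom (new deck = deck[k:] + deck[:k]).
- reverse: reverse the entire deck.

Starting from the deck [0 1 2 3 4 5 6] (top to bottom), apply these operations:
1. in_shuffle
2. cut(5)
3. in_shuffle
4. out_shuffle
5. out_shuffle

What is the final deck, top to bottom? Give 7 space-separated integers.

Answer: 0 4 1 5 2 6 3

Derivation:
After op 1 (in_shuffle): [3 0 4 1 5 2 6]
After op 2 (cut(5)): [2 6 3 0 4 1 5]
After op 3 (in_shuffle): [0 2 4 6 1 3 5]
After op 4 (out_shuffle): [0 1 2 3 4 5 6]
After op 5 (out_shuffle): [0 4 1 5 2 6 3]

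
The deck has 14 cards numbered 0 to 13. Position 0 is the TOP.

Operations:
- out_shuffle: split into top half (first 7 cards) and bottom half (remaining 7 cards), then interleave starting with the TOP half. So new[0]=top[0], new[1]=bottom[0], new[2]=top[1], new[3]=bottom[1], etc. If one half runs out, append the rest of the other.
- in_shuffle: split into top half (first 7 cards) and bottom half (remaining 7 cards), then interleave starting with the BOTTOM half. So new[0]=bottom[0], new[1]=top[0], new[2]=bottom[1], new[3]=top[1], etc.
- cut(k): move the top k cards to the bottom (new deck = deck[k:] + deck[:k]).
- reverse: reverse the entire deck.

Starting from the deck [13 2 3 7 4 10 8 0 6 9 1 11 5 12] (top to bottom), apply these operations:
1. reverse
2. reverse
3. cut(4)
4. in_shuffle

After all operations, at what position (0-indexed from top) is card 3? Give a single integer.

Answer: 10

Derivation:
After op 1 (reverse): [12 5 11 1 9 6 0 8 10 4 7 3 2 13]
After op 2 (reverse): [13 2 3 7 4 10 8 0 6 9 1 11 5 12]
After op 3 (cut(4)): [4 10 8 0 6 9 1 11 5 12 13 2 3 7]
After op 4 (in_shuffle): [11 4 5 10 12 8 13 0 2 6 3 9 7 1]
Card 3 is at position 10.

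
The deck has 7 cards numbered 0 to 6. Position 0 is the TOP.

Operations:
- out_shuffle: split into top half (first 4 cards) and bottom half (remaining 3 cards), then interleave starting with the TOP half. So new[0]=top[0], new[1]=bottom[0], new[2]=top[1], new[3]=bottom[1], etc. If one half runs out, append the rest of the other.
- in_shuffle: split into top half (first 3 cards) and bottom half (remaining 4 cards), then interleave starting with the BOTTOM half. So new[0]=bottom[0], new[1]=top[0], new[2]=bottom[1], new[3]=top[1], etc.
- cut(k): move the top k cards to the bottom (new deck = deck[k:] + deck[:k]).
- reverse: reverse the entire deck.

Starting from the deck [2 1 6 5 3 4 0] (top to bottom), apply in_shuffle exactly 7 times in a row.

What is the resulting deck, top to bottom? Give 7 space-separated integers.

After op 1 (in_shuffle): [5 2 3 1 4 6 0]
After op 2 (in_shuffle): [1 5 4 2 6 3 0]
After op 3 (in_shuffle): [2 1 6 5 3 4 0]
After op 4 (in_shuffle): [5 2 3 1 4 6 0]
After op 5 (in_shuffle): [1 5 4 2 6 3 0]
After op 6 (in_shuffle): [2 1 6 5 3 4 0]
After op 7 (in_shuffle): [5 2 3 1 4 6 0]

Answer: 5 2 3 1 4 6 0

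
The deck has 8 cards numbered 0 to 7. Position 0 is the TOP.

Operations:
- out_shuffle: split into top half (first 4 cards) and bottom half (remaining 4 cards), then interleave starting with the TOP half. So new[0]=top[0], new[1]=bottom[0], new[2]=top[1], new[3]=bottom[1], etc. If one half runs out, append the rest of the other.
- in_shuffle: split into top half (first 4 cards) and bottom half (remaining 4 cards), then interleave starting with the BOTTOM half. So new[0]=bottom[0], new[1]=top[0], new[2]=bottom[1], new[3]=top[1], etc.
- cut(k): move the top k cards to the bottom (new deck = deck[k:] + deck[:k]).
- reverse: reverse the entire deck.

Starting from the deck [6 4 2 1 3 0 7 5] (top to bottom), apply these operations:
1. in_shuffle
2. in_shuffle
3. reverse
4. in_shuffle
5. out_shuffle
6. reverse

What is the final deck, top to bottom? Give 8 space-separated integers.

After op 1 (in_shuffle): [3 6 0 4 7 2 5 1]
After op 2 (in_shuffle): [7 3 2 6 5 0 1 4]
After op 3 (reverse): [4 1 0 5 6 2 3 7]
After op 4 (in_shuffle): [6 4 2 1 3 0 7 5]
After op 5 (out_shuffle): [6 3 4 0 2 7 1 5]
After op 6 (reverse): [5 1 7 2 0 4 3 6]

Answer: 5 1 7 2 0 4 3 6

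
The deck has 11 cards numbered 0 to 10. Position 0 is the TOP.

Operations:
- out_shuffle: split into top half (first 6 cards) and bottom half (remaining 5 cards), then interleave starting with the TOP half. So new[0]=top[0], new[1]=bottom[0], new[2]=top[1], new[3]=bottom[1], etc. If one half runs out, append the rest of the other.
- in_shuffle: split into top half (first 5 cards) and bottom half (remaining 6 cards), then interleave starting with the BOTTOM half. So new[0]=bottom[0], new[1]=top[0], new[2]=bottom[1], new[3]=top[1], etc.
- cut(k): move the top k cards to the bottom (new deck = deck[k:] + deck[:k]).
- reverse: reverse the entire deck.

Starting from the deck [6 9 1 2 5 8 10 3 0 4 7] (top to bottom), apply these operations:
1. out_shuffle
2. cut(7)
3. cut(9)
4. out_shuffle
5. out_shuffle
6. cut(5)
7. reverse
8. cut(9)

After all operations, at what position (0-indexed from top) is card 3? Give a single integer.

Answer: 3

Derivation:
After op 1 (out_shuffle): [6 10 9 3 1 0 2 4 5 7 8]
After op 2 (cut(7)): [4 5 7 8 6 10 9 3 1 0 2]
After op 3 (cut(9)): [0 2 4 5 7 8 6 10 9 3 1]
After op 4 (out_shuffle): [0 6 2 10 4 9 5 3 7 1 8]
After op 5 (out_shuffle): [0 5 6 3 2 7 10 1 4 8 9]
After op 6 (cut(5)): [7 10 1 4 8 9 0 5 6 3 2]
After op 7 (reverse): [2 3 6 5 0 9 8 4 1 10 7]
After op 8 (cut(9)): [10 7 2 3 6 5 0 9 8 4 1]
Card 3 is at position 3.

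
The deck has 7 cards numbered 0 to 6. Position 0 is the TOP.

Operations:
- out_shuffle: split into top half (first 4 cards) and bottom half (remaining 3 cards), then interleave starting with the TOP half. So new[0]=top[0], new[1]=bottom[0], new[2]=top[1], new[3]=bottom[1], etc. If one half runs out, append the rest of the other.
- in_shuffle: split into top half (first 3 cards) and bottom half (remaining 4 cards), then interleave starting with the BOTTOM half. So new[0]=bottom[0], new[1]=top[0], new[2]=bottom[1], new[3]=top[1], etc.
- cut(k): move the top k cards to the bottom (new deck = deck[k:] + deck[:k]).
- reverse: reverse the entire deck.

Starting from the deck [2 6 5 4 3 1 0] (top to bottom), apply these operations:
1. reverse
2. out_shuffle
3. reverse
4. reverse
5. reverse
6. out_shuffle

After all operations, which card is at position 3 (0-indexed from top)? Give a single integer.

Answer: 5

Derivation:
After op 1 (reverse): [0 1 3 4 5 6 2]
After op 2 (out_shuffle): [0 5 1 6 3 2 4]
After op 3 (reverse): [4 2 3 6 1 5 0]
After op 4 (reverse): [0 5 1 6 3 2 4]
After op 5 (reverse): [4 2 3 6 1 5 0]
After op 6 (out_shuffle): [4 1 2 5 3 0 6]
Position 3: card 5.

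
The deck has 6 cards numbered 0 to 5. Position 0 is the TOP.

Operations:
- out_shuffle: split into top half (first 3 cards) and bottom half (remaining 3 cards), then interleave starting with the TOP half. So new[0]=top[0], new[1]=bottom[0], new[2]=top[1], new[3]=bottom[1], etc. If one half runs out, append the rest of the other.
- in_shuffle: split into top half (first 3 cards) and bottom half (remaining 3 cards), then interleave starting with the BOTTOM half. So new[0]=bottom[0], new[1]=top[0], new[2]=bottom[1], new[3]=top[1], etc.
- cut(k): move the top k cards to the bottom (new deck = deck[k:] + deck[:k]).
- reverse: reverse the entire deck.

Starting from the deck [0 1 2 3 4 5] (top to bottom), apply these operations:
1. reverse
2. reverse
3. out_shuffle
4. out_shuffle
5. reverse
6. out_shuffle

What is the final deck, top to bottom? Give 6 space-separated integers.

After op 1 (reverse): [5 4 3 2 1 0]
After op 2 (reverse): [0 1 2 3 4 5]
After op 3 (out_shuffle): [0 3 1 4 2 5]
After op 4 (out_shuffle): [0 4 3 2 1 5]
After op 5 (reverse): [5 1 2 3 4 0]
After op 6 (out_shuffle): [5 3 1 4 2 0]

Answer: 5 3 1 4 2 0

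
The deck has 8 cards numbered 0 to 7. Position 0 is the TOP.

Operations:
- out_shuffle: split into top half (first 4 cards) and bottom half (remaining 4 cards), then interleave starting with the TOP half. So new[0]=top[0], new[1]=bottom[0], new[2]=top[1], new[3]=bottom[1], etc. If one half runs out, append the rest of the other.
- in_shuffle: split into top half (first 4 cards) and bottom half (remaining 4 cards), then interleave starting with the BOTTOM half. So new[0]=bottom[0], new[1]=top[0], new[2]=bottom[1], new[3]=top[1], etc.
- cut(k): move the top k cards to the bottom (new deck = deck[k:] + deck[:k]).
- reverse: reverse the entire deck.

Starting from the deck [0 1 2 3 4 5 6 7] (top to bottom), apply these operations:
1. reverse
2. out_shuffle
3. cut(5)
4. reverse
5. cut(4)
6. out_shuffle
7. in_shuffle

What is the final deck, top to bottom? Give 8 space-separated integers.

After op 1 (reverse): [7 6 5 4 3 2 1 0]
After op 2 (out_shuffle): [7 3 6 2 5 1 4 0]
After op 3 (cut(5)): [1 4 0 7 3 6 2 5]
After op 4 (reverse): [5 2 6 3 7 0 4 1]
After op 5 (cut(4)): [7 0 4 1 5 2 6 3]
After op 6 (out_shuffle): [7 5 0 2 4 6 1 3]
After op 7 (in_shuffle): [4 7 6 5 1 0 3 2]

Answer: 4 7 6 5 1 0 3 2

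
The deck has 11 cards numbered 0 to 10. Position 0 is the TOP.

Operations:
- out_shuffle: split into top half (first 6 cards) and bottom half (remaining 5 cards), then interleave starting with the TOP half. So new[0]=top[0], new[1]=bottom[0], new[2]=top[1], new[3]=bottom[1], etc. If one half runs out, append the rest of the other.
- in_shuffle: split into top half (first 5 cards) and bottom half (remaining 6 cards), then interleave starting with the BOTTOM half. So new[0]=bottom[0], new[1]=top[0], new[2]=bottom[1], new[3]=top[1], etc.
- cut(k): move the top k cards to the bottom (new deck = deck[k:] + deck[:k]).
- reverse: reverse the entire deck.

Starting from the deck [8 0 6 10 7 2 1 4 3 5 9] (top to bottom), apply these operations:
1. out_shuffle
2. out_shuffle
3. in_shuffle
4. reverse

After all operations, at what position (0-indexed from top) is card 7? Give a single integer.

Answer: 10

Derivation:
After op 1 (out_shuffle): [8 1 0 4 6 3 10 5 7 9 2]
After op 2 (out_shuffle): [8 10 1 5 0 7 4 9 6 2 3]
After op 3 (in_shuffle): [7 8 4 10 9 1 6 5 2 0 3]
After op 4 (reverse): [3 0 2 5 6 1 9 10 4 8 7]
Card 7 is at position 10.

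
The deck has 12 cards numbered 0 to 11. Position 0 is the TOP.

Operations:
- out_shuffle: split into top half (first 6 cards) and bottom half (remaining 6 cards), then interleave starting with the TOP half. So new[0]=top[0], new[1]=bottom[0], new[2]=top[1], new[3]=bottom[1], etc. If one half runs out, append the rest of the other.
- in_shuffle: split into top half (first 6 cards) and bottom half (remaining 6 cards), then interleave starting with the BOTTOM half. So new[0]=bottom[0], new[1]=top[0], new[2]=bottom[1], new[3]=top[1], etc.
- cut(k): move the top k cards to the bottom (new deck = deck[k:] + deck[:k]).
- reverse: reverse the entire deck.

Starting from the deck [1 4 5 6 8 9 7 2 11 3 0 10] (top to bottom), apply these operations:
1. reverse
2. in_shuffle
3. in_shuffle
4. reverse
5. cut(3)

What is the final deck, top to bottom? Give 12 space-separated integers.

Answer: 1 0 2 8 4 10 11 9 5 3 7 6

Derivation:
After op 1 (reverse): [10 0 3 11 2 7 9 8 6 5 4 1]
After op 2 (in_shuffle): [9 10 8 0 6 3 5 11 4 2 1 7]
After op 3 (in_shuffle): [5 9 11 10 4 8 2 0 1 6 7 3]
After op 4 (reverse): [3 7 6 1 0 2 8 4 10 11 9 5]
After op 5 (cut(3)): [1 0 2 8 4 10 11 9 5 3 7 6]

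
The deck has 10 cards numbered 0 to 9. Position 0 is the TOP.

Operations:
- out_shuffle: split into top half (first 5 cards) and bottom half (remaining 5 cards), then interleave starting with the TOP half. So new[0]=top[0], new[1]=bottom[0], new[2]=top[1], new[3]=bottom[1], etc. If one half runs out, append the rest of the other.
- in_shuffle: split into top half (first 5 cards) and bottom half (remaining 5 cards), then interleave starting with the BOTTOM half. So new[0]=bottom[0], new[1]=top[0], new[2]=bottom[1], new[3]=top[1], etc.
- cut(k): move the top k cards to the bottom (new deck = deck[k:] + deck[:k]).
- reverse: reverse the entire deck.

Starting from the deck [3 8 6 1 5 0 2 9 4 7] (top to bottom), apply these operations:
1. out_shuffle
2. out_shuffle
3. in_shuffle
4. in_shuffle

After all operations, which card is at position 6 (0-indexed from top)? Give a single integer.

Answer: 7

Derivation:
After op 1 (out_shuffle): [3 0 8 2 6 9 1 4 5 7]
After op 2 (out_shuffle): [3 9 0 1 8 4 2 5 6 7]
After op 3 (in_shuffle): [4 3 2 9 5 0 6 1 7 8]
After op 4 (in_shuffle): [0 4 6 3 1 2 7 9 8 5]
Position 6: card 7.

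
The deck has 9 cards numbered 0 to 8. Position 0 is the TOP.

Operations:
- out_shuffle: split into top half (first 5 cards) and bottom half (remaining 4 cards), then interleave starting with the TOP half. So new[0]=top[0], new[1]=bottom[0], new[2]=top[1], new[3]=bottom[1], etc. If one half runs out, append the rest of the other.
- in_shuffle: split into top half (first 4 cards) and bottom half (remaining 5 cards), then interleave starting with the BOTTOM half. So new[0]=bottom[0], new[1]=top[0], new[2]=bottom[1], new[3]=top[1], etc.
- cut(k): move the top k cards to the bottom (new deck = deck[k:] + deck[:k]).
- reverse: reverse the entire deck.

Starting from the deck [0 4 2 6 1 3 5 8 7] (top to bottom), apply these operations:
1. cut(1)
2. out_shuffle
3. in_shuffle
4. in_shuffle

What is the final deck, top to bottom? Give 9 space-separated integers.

After op 1 (cut(1)): [4 2 6 1 3 5 8 7 0]
After op 2 (out_shuffle): [4 5 2 8 6 7 1 0 3]
After op 3 (in_shuffle): [6 4 7 5 1 2 0 8 3]
After op 4 (in_shuffle): [1 6 2 4 0 7 8 5 3]

Answer: 1 6 2 4 0 7 8 5 3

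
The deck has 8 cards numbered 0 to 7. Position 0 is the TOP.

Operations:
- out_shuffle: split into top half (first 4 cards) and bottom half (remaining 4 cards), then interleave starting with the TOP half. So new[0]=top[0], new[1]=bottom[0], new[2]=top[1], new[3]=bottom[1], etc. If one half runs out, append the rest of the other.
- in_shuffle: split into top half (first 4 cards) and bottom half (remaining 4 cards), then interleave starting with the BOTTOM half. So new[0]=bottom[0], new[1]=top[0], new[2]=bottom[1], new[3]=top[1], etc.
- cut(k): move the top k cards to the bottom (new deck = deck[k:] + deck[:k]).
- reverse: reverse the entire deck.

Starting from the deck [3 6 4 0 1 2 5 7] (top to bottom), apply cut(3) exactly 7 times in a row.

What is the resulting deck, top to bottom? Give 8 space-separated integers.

After op 1 (cut(3)): [0 1 2 5 7 3 6 4]
After op 2 (cut(3)): [5 7 3 6 4 0 1 2]
After op 3 (cut(3)): [6 4 0 1 2 5 7 3]
After op 4 (cut(3)): [1 2 5 7 3 6 4 0]
After op 5 (cut(3)): [7 3 6 4 0 1 2 5]
After op 6 (cut(3)): [4 0 1 2 5 7 3 6]
After op 7 (cut(3)): [2 5 7 3 6 4 0 1]

Answer: 2 5 7 3 6 4 0 1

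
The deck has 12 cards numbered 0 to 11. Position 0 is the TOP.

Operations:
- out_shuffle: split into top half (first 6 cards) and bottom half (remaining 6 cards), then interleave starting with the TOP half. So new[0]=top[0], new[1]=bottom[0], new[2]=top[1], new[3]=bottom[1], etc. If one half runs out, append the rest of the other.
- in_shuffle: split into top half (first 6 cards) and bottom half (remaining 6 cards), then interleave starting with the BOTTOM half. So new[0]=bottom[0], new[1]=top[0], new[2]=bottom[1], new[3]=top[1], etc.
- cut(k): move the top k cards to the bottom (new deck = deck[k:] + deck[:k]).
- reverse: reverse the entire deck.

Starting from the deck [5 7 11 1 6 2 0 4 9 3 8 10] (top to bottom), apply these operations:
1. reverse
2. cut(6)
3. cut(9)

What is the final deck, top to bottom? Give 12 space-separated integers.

Answer: 9 4 0 2 6 1 11 7 5 10 8 3

Derivation:
After op 1 (reverse): [10 8 3 9 4 0 2 6 1 11 7 5]
After op 2 (cut(6)): [2 6 1 11 7 5 10 8 3 9 4 0]
After op 3 (cut(9)): [9 4 0 2 6 1 11 7 5 10 8 3]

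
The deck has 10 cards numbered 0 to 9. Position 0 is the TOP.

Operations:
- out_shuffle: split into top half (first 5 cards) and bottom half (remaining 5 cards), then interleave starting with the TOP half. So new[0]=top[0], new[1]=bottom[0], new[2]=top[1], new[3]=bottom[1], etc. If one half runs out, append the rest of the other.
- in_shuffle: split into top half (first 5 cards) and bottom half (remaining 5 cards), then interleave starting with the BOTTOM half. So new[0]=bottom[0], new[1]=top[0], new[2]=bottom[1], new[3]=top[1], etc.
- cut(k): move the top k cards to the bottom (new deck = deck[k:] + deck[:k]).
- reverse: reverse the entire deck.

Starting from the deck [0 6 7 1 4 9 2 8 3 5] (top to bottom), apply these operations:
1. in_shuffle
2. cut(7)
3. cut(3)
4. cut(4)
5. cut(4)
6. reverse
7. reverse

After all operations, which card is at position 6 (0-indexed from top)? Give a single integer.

Answer: 8

Derivation:
After op 1 (in_shuffle): [9 0 2 6 8 7 3 1 5 4]
After op 2 (cut(7)): [1 5 4 9 0 2 6 8 7 3]
After op 3 (cut(3)): [9 0 2 6 8 7 3 1 5 4]
After op 4 (cut(4)): [8 7 3 1 5 4 9 0 2 6]
After op 5 (cut(4)): [5 4 9 0 2 6 8 7 3 1]
After op 6 (reverse): [1 3 7 8 6 2 0 9 4 5]
After op 7 (reverse): [5 4 9 0 2 6 8 7 3 1]
Position 6: card 8.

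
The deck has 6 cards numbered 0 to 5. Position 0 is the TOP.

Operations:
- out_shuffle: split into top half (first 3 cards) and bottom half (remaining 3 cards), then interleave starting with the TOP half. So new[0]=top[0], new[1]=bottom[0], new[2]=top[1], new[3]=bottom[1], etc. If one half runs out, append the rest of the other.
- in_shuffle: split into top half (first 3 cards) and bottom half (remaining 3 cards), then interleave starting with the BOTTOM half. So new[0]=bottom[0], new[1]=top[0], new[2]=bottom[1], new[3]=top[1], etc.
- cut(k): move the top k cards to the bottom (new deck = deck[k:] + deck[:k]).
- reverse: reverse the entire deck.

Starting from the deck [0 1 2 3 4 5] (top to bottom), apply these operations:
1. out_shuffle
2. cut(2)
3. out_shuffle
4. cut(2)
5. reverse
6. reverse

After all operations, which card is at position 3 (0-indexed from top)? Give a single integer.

After op 1 (out_shuffle): [0 3 1 4 2 5]
After op 2 (cut(2)): [1 4 2 5 0 3]
After op 3 (out_shuffle): [1 5 4 0 2 3]
After op 4 (cut(2)): [4 0 2 3 1 5]
After op 5 (reverse): [5 1 3 2 0 4]
After op 6 (reverse): [4 0 2 3 1 5]
Position 3: card 3.

Answer: 3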